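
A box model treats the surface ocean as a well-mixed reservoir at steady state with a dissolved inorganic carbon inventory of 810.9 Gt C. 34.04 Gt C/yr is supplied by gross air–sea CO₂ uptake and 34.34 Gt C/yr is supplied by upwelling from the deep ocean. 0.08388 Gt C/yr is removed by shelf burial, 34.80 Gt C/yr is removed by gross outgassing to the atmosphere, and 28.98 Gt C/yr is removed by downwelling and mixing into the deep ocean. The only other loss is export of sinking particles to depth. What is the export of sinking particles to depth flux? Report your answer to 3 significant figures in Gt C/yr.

At steady state ΣF_in = ΣF_out.
ΣF_in = 34.04 + 34.34 = 68.380 Gt C/yr.
Export of sinking particles to depth flux = ΣF_in − (0.08388 + 34.80 + 28.98) = 68.380 − 63.86 = 4.516 Gt C/yr.

4.52 Gt C/yr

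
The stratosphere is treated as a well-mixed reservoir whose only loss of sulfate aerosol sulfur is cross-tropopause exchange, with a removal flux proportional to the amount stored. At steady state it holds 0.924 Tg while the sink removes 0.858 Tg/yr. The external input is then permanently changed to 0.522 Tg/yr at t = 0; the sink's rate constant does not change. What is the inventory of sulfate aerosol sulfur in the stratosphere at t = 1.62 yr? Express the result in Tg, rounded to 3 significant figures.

τ = M₀/F₀ = 0.924/0.858 = 1.077 yr; rate constant k = 1/τ.
New steady state M_∞ = F₁/k = F₁·τ = 0.522 × 1.077 = 0.56215 Tg.
M(t) = M_∞ + (M₀ − M_∞)·e^(−t/τ); t/τ = 1.62/1.077 = 1.504, so e^(−t/τ) = 0.2222.
M(t) = 0.56215 + 0.3618 × 0.2222 = 0.64255 Tg.

0.643 Tg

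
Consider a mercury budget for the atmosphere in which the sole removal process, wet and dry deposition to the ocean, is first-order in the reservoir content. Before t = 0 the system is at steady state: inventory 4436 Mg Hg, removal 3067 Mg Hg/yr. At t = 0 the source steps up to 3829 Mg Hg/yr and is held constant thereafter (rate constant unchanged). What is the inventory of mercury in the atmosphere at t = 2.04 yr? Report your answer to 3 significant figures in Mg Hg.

The sink rate constant is k = F₀/M₀ = 3067/4436 = 0.6914 yr⁻¹.
Solving dM/dt = F₁ − kM with M(0) = M₀ gives M(t) = F₁/k + (M₀ − F₁/k)·e^(−kt).
F₁/k = 3829/0.6914 = 5538.1 Mg Hg; kt = 0.6914 × 2.04 = 1.410, e^(−kt) = 0.2440.
M(2.04) = 5538.1 + (4436 − 5538.1) × 0.2440 = 5538.1 − 269.0 = 5269.2 Mg Hg.

5270 Mg Hg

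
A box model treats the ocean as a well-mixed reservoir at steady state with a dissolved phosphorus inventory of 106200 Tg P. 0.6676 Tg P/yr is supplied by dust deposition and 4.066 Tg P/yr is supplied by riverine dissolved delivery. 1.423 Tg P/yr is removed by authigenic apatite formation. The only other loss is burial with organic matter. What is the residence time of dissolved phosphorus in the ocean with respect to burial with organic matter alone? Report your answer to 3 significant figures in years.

At steady state ΣF_in = ΣF_out.
ΣF_in = 0.6676 + 4.066 = 4.7336 Tg P/yr.
Burial with organic matter flux = ΣF_in − (1.423) = 4.7336 − 1.423 = 3.311 Tg P/yr.
τ = M / F = 106200 / 3.311 = 32080 yr.

32100 yr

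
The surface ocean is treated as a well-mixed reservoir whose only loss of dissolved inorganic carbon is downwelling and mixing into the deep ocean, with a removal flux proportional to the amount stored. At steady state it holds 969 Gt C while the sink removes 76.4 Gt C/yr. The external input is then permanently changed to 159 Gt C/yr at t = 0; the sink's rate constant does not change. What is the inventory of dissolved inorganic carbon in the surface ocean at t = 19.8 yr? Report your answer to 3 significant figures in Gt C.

τ = M₀/F₀ = 969/76.4 = 12.68 yr; rate constant k = 1/τ.
New steady state M_∞ = F₁/k = F₁·τ = 159 × 12.68 = 2016.6 Gt C.
M(t) = M_∞ + (M₀ − M_∞)·e^(−t/τ); t/τ = 19.8/12.68 = 1.561, so e^(−t/τ) = 0.2099.
M(t) = 2016.6 − 1048 × 0.2099 = 1796.7 Gt C.

1800 Gt C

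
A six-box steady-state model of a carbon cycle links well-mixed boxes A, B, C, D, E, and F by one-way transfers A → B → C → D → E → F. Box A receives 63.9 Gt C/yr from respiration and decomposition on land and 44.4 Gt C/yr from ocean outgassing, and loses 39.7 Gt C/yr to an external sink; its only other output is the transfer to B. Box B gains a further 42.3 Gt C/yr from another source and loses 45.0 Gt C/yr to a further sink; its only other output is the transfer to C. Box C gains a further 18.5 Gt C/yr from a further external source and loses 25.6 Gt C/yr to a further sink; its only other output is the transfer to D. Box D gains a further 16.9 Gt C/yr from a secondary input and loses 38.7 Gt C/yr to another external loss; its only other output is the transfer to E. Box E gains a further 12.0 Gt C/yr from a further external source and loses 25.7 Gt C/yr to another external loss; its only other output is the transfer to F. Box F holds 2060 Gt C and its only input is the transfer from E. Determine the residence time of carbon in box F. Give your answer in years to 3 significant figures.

88.4 yr

Box A: F(A→B) = (63.9 + 44.4) − 39.7 = 68.600 Gt C/yr.
Box B: F(B→C) = (68.600 + 42.3) − 45.0 = 65.900 Gt C/yr.
Box C: F(C→D) = (65.900 + 18.5) − 25.6 = 58.800 Gt C/yr.
Box D: F(D→E) = (58.800 + 16.9) − 38.7 = 37.000 Gt C/yr.
Box E: F(E→F) = (37.000 + 12.0) − 25.7 = 23.300 Gt C/yr.
Box F throughput = its input = 23.300 Gt C/yr; τ = 2060 / 23.300 = 88.41 yr.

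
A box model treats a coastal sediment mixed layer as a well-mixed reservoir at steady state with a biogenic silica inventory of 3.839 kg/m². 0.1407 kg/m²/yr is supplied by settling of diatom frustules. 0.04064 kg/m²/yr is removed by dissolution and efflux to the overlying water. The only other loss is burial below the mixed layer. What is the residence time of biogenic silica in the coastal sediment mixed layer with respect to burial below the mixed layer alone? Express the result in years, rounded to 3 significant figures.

At steady state ΣF_in = ΣF_out.
ΣF_in = 0.14070 kg/m²/yr.
Burial below the mixed layer flux = ΣF_in − (0.04064) = 0.14070 − 0.04064 = 0.1001 kg/m²/yr.
τ = M / F = 3.839 / 0.1001 = 38.37 yr.

38.4 yr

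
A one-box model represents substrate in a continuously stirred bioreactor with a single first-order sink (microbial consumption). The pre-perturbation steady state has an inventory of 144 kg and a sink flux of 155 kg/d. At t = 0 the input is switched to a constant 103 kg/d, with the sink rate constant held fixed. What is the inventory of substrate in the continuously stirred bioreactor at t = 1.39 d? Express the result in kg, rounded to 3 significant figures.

Residence time τ = M₀/F₀ = 0.9290 d. The eventual steady state is M_∞ = M₀·(F₁/F₀) = 144 × 103/155 = 95.690 kg.
The anomaly ΔM(t) = M(t) − M_∞ decays as ΔM₀·e^(−t/τ) with ΔM₀ = 144 − 95.690 = 48.31 kg.
At t = 1.39 d, e^(−t/τ) = e^(−1.496) = 0.2240, so ΔM = 10.82 kg and M = 95.690 + 10.82 = 106.51 kg.

107 kg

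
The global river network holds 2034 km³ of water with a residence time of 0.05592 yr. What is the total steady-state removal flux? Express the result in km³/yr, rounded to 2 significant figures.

F = M / τ = 2034 / 0.05592 = 36370 km³/yr.

36000 km³/yr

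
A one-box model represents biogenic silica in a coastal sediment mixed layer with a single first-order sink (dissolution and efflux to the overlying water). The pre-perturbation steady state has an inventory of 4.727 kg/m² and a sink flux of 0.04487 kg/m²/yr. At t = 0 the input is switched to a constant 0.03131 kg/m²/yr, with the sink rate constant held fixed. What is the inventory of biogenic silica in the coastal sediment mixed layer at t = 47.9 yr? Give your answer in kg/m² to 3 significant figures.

Residence time τ = M₀/F₀ = 105.3 yr. The eventual steady state is M_∞ = M₀·(F₁/F₀) = 4.727 × 0.03131/0.04487 = 3.2985 kg/m².
The anomaly ΔM(t) = M(t) − M_∞ decays as ΔM₀·e^(−t/τ) with ΔM₀ = 4.727 − 3.2985 = 1.429 kg/m².
At t = 47.9 yr, e^(−t/τ) = e^(−0.4547) = 0.6347, so ΔM = 0.9066 kg/m² and M = 3.2985 + 0.9066 = 4.2051 kg/m².

4.21 kg/m²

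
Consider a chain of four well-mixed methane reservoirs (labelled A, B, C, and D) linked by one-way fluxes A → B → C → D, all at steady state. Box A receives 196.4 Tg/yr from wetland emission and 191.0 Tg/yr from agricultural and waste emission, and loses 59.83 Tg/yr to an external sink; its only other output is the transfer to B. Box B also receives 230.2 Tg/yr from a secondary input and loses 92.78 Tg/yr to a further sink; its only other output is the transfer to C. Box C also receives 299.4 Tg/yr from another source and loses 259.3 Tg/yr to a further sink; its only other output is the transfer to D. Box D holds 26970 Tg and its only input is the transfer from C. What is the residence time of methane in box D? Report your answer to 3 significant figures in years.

53.4 yr

Box A: F(A→B) = (196.4 + 191.0) − 59.83 = 327.57 Tg/yr.
Box B: F(B→C) = (327.57 + 230.2) − 92.78 = 464.99 Tg/yr.
Box C: F(C→D) = (464.99 + 299.4) − 259.3 = 505.09 Tg/yr.
Box D throughput = its input = 505.09 Tg/yr; τ = 26970 / 505.09 = 53.40 yr.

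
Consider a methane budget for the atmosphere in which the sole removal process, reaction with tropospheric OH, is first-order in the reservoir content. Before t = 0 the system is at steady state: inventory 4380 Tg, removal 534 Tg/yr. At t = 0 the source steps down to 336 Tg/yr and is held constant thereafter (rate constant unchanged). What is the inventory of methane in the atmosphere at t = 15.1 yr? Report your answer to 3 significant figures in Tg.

Residence time τ = M₀/F₀ = 8.202 yr. The eventual steady state is M_∞ = M₀·(F₁/F₀) = 4380 × 336/534 = 2756.0 Tg.
The anomaly ΔM(t) = M(t) − M_∞ decays as ΔM₀·e^(−t/τ) with ΔM₀ = 4380 − 2756.0 = 1624 Tg.
At t = 15.1 yr, e^(−t/τ) = e^(−1.841) = 0.1587, so ΔM = 257.7 Tg and M = 2756.0 + 257.7 = 3013.6 Tg.

3010 Tg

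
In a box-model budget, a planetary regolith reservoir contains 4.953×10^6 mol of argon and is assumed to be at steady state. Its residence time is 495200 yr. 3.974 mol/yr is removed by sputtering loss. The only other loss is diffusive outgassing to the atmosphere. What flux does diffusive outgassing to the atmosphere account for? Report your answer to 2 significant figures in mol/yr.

6.0 mol/yr

Total removal F = M/τ = 4.953×10^6 / 495200 = 10.00 mol/yr.
Diffusive outgassing to the atmosphere = F − (3.974) = 10.00 − 3.974 = 6.028 mol/yr.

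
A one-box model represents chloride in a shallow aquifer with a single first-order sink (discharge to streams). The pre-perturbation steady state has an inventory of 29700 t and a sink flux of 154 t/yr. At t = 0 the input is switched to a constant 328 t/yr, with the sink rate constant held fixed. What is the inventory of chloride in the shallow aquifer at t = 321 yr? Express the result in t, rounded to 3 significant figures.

56900 t

τ = M₀/F₀ = 29700/154 = 192.9 yr; rate constant k = 1/τ.
New steady state M_∞ = F₁/k = F₁·τ = 328 × 192.9 = 63257 t.
M(t) = M_∞ + (M₀ − M_∞)·e^(−t/τ); t/τ = 321/192.9 = 1.664, so e^(−t/τ) = 0.1893.
M(t) = 63257 − 33560 × 0.1893 = 56905 t.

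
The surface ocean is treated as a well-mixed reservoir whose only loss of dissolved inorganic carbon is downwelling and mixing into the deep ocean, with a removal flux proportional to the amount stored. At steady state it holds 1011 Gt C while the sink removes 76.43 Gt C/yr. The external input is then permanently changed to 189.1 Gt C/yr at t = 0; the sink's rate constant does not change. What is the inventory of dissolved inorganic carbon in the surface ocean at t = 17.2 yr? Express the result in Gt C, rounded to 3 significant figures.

The sink rate constant is k = F₀/M₀ = 76.43/1011 = 0.07560 yr⁻¹.
Solving dM/dt = F₁ − kM with M(0) = M₀ gives M(t) = F₁/k + (M₀ − F₁/k)·e^(−kt).
F₁/k = 189.1/0.07560 = 2501.4 Gt C; kt = 0.07560 × 17.2 = 1.300, e^(−kt) = 0.2725.
M(17.2) = 2501.4 + (1011 − 2501.4) × 0.2725 = 2501.4 − 406.1 = 2095.3 Gt C.

2100 Gt C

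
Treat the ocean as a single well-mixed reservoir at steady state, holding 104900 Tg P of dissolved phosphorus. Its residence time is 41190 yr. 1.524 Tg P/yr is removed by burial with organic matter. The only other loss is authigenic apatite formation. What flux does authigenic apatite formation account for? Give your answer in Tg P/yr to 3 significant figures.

1.02 Tg P/yr

Total removal F = M/τ = 104900 / 41190 = 2.547 Tg P/yr.
Authigenic apatite formation = F − (1.524) = 2.547 − 1.524 = 1.023 Tg P/yr.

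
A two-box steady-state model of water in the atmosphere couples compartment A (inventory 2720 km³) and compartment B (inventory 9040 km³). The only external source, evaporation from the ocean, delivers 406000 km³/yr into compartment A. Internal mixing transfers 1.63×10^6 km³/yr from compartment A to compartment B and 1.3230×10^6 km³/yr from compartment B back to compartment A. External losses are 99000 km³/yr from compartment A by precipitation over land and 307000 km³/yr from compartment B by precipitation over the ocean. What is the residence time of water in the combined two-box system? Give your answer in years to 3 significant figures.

0.0290 yr

Residence time in the combined system uses the total inventory and the total *external* removal — internal exchanges between the two boxes cancel.
M_total = 2720 + 9040 = 11760 km³.
ΣF_external_out = 99000 + 307000 = 406000 km³/yr.
τ = M_total / ΣF_ext = 11760 / 406000 = 0.02897 yr.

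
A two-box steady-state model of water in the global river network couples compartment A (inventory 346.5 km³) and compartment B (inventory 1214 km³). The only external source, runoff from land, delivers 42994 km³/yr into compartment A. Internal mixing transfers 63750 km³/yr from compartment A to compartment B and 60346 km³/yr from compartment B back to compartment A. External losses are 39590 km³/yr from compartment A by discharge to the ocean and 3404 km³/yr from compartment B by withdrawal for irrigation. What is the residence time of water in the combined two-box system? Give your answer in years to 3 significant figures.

Residence time in the combined system uses the total inventory and the total *external* removal — internal exchanges between the two boxes cancel.
M_total = 346.5 + 1214 = 1560.5 km³.
ΣF_external_out = 39590 + 3404 = 42994 km³/yr.
τ = M_total / ΣF_ext = 1560.5 / 42994 = 0.03630 yr.

0.0363 yr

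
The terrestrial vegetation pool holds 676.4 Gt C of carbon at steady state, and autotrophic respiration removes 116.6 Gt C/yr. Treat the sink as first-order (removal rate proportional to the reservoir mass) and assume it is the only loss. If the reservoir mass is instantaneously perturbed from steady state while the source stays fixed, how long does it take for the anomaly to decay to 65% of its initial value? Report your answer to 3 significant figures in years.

2.50 yr

For a linear reservoir the anomaly decays as exp(−t/τ) with τ = M/F = 676.4/116.6 = 5.801 yr.
exp(−t/τ) = 0.65 ⇒ t = −τ ln(0.65) = 5.801 × 0.4308 = 2.499 yr.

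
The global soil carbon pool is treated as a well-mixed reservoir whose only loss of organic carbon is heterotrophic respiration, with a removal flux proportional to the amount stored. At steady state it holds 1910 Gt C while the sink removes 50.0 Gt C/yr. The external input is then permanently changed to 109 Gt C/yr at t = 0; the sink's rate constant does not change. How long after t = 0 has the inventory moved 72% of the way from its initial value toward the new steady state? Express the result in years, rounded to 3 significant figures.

48.6 yr

τ = M₀/F₀ = 1910/50.0 = 38.20 yr.
The remaining gap fraction is e^(−t/τ); 72% covered ⇒ e^(−t/τ) = 0.280.
t = −τ ln(0.280) = 38.20 × 1.273 = 48.63 yr.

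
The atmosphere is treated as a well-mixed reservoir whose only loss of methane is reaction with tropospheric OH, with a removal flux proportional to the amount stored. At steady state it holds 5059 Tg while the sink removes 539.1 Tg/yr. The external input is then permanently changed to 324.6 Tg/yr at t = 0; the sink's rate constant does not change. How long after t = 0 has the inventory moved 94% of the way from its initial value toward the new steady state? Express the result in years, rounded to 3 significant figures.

τ = M₀/F₀ = 5059/539.1 = 9.384 yr.
The remaining gap fraction is e^(−t/τ); 94% covered ⇒ e^(−t/τ) = 0.0600.
t = −τ ln(0.0600) = 9.384 × 2.813 = 26.40 yr.

26.4 yr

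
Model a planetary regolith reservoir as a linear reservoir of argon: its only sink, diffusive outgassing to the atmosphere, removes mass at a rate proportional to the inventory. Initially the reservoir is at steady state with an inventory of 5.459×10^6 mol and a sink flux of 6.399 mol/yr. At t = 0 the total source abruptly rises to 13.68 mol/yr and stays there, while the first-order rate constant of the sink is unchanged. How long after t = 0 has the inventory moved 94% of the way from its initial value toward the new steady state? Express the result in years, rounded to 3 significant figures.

τ = M₀/F₀ = 5.459×10^6/6.399 = 853100 yr.
The remaining gap fraction is e^(−t/τ); 94% covered ⇒ e^(−t/τ) = 0.0600.
t = −τ ln(0.0600) = 853100 × 2.813 = 2.400×10^6 yr.

2.40×10^6 yr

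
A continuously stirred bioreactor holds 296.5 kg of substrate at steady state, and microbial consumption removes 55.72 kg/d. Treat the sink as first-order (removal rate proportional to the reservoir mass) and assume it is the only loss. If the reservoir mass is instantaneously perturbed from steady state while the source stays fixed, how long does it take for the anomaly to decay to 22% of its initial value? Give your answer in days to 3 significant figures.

8.06 d

For a linear reservoir the anomaly decays as exp(−t/τ) with τ = M/F = 296.5/55.72 = 5.321 d.
exp(−t/τ) = 0.22 ⇒ t = −τ ln(0.22) = 5.321 × 1.514 = 8.057 d.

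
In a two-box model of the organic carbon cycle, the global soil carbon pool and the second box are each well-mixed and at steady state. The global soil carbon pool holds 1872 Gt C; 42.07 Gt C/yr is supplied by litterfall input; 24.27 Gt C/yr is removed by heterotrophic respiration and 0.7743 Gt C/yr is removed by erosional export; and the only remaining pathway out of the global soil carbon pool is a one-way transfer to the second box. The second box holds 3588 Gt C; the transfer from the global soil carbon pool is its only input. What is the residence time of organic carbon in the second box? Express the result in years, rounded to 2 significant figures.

210 yr

Balance the global soil carbon pool: ΣF_in = 42.070 Gt C/yr.
Transfer to the second box = ΣF_in − (24.27 + 0.7743) = 17.026 Gt C/yr.
At steady state the output of the second box equals its input, 17.026 Gt C/yr.
τ = M / F = 3588 / 17.026 = 210.7 yr.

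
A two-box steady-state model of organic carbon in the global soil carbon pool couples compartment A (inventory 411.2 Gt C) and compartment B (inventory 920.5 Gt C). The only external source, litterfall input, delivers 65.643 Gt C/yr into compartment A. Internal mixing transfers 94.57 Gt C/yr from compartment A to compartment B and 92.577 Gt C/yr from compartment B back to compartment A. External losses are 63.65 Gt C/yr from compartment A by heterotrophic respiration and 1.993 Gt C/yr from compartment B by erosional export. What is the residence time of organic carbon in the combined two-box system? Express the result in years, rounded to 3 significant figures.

20.3 yr

Residence time in the combined system uses the total inventory and the total *external* removal — internal exchanges between the two boxes cancel.
M_total = 411.2 + 920.5 = 1331.7 Gt C.
ΣF_external_out = 63.65 + 1.993 = 65.643 Gt C/yr.
τ = M_total / ΣF_ext = 1331.7 / 65.643 = 20.29 yr.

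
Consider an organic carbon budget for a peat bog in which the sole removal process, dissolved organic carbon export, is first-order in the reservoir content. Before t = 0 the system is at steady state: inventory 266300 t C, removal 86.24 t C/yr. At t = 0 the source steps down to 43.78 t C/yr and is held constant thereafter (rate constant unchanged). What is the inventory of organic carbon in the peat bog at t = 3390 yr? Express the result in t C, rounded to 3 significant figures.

Residence time τ = M₀/F₀ = 3088 yr. The eventual steady state is M_∞ = M₀·(F₁/F₀) = 266300 × 43.78/86.24 = 135190 t C.
The anomaly ΔM(t) = M(t) − M_∞ decays as ΔM₀·e^(−t/τ) with ΔM₀ = 266300 − 135190 = 131100 t C.
At t = 3390 yr, e^(−t/τ) = e^(−1.098) = 0.3336, so ΔM = 43740 t C and M = 135190 + 43740 = 178930 t C.

179000 t C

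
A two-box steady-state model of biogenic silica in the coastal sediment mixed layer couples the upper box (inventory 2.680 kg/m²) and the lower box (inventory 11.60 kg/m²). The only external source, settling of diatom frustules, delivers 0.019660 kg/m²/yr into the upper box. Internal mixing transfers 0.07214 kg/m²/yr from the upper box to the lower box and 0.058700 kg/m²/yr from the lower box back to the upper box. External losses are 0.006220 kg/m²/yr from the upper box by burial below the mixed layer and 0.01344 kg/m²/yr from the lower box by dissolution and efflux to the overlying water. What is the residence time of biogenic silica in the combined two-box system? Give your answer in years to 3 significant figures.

Residence time in the combined system uses the total inventory and the total *external* removal — internal exchanges between the two boxes cancel.
M_total = 2.680 + 11.60 = 14.280 kg/m².
ΣF_external_out = 0.006220 + 0.01344 = 0.019660 kg/m²/yr.
τ = M_total / ΣF_ext = 14.280 / 0.019660 = 726.3 yr.

726 yr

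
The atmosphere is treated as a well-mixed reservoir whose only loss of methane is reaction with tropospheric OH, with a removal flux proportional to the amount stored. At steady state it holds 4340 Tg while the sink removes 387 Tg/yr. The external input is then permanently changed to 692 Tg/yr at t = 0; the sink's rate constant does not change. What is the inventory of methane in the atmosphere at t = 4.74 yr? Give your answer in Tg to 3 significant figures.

The sink rate constant is k = F₀/M₀ = 387/4340 = 0.08917 yr⁻¹.
Solving dM/dt = F₁ − kM with M(0) = M₀ gives M(t) = F₁/k + (M₀ − F₁/k)·e^(−kt).
F₁/k = 692/0.08917 = 7760.4 Tg; kt = 0.08917 × 4.74 = 0.4227, e^(−kt) = 0.6553.
M(4.74) = 7760.4 + (4340 − 7760.4) × 0.6553 = 7760.4 − 2241 = 5519.0 Tg.

5520 Tg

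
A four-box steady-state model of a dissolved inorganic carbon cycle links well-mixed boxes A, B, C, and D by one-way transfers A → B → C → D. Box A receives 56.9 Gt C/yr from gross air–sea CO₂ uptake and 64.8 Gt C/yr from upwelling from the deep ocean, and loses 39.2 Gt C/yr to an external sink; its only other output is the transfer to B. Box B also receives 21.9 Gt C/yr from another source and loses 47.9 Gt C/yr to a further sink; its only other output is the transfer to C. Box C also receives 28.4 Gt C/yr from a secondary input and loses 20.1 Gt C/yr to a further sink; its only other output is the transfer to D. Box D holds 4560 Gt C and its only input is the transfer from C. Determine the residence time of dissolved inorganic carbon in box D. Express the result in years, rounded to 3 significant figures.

Box A: F(A→B) = (56.9 + 64.8) − 39.2 = 82.500 Gt C/yr.
Box B: F(B→C) = (82.500 + 21.9) − 47.9 = 56.500 Gt C/yr.
Box C: F(C→D) = (56.500 + 28.4) − 20.1 = 64.800 Gt C/yr.
Box D throughput = its input = 64.800 Gt C/yr; τ = 4560 / 64.800 = 70.37 yr.

70.4 yr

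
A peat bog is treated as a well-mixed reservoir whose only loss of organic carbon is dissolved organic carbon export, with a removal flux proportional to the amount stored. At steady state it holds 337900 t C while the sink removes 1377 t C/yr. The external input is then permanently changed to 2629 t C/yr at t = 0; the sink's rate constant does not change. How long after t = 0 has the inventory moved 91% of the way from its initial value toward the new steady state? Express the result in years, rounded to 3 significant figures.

591 yr

τ = M₀/F₀ = 337900/1377 = 245.4 yr.
The remaining gap fraction is e^(−t/τ); 91% covered ⇒ e^(−t/τ) = 0.0900.
t = −τ ln(0.0900) = 245.4 × 2.408 = 590.9 yr.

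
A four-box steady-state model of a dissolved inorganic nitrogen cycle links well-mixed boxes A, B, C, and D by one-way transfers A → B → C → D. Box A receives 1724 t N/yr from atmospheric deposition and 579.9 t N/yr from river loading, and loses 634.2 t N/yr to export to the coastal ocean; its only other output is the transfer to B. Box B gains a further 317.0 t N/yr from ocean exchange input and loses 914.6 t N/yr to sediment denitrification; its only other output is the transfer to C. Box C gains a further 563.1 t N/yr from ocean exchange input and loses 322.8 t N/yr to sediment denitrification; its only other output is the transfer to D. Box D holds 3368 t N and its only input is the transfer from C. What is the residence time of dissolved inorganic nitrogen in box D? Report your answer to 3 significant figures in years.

2.57 yr

Box A: F(A→B) = (1724 + 579.9) − 634.2 = 1669.7 t N/yr.
Box B: F(B→C) = (1669.7 + 317.0) − 914.6 = 1072.1 t N/yr.
Box C: F(C→D) = (1072.1 + 563.1) − 322.8 = 1312.4 t N/yr.
Box D throughput = its input = 1312.4 t N/yr; τ = 3368 / 1312.4 = 2.566 yr.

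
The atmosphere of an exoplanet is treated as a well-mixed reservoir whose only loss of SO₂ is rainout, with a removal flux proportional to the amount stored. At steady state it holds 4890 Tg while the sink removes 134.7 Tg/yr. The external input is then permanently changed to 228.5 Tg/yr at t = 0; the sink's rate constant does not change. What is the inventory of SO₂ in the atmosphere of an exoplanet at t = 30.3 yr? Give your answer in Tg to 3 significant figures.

6820 Tg

The sink rate constant is k = F₀/M₀ = 134.7/4890 = 0.02755 yr⁻¹.
Solving dM/dt = F₁ − kM with M(0) = M₀ gives M(t) = F₁/k + (M₀ − F₁/k)·e^(−kt).
F₁/k = 228.5/0.02755 = 8295.2 Tg; kt = 0.02755 × 30.3 = 0.8346, e^(−kt) = 0.4340.
M(30.3) = 8295.2 + (4890 − 8295.2) × 0.4340 = 8295.2 − 1478 = 6817.3 Tg.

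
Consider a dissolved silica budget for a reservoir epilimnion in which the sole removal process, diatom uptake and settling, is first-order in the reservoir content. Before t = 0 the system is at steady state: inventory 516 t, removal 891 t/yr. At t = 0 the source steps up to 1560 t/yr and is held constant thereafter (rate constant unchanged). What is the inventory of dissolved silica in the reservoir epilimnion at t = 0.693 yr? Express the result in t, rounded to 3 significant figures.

786 t

Residence time τ = M₀/F₀ = 0.5791 yr. The eventual steady state is M_∞ = M₀·(F₁/F₀) = 516 × 1560/891 = 903.43 t.
The anomaly ΔM(t) = M(t) − M_∞ decays as ΔM₀·e^(−t/τ) with ΔM₀ = 516 − 903.43 = −387.4 t.
At t = 0.693 yr, e^(−t/τ) = e^(−1.197) = 0.3022, so ΔM = −117.1 t and M = 903.43 − 117.1 = 786.35 t.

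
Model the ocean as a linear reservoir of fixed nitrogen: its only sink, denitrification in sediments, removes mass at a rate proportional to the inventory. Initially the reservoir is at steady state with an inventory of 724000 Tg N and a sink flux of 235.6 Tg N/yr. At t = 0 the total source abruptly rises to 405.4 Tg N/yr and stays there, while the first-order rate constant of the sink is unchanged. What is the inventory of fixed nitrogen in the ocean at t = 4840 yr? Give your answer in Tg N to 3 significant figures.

1.14×10^6 Tg N

τ = M₀/F₀ = 724000/235.6 = 3073 yr; rate constant k = 1/τ.
New steady state M_∞ = F₁/k = F₁·τ = 405.4 × 3073 = 1.2458×10^6 Tg N.
M(t) = M_∞ + (M₀ − M_∞)·e^(−t/τ); t/τ = 4840/3073 = 1.575, so e^(−t/τ) = 0.2070.
M(t) = 1.2458×10^6 − 521800 × 0.2070 = 1.1378×10^6 Tg N.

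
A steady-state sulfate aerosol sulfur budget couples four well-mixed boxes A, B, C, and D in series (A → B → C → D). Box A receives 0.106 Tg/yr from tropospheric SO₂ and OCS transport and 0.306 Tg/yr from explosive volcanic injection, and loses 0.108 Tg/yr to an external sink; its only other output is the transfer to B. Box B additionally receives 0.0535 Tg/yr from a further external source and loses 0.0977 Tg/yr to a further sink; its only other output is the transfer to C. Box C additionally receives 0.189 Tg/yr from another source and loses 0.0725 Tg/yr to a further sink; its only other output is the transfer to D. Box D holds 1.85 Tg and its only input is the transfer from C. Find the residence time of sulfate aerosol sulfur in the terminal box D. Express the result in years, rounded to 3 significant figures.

Box A: F(A→B) = (0.106 + 0.306) − 0.108 = 0.30400 Tg/yr.
Box B: F(B→C) = (0.30400 + 0.0535) − 0.0977 = 0.25980 Tg/yr.
Box C: F(C→D) = (0.25980 + 0.189) − 0.0725 = 0.37630 Tg/yr.
Box D throughput = its input = 0.37630 Tg/yr; τ = 1.85 / 0.37630 = 4.916 yr.

4.92 yr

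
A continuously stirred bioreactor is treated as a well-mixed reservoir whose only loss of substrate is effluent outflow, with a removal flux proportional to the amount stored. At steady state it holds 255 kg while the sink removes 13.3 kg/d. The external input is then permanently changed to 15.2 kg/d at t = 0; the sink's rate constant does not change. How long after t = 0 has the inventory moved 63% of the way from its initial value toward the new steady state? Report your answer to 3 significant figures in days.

τ = M₀/F₀ = 255/13.3 = 19.17 d.
The remaining gap fraction is e^(−t/τ); 63% covered ⇒ e^(−t/τ) = 0.370.
t = −τ ln(0.370) = 19.17 × 0.9943 = 19.06 d.

19.1 d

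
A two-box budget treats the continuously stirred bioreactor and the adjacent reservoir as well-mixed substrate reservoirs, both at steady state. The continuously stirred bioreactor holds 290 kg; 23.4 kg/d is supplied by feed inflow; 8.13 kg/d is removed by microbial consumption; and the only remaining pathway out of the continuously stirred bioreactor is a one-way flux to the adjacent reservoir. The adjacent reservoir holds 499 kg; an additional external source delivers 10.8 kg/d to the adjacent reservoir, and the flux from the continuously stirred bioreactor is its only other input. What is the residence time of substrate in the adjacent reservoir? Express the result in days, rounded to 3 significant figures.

19.1 d

Balance the continuously stirred bioreactor: ΣF_in = 23.400 kg/d.
Flux to the adjacent reservoir = ΣF_in − (8.13) = 15.270 kg/d.
Total input to the adjacent reservoir = 15.270 + 10.8 = 26.070 kg/d; at steady state this equals its total output.
τ = M / F = 499 / 26.070 = 19.14 d.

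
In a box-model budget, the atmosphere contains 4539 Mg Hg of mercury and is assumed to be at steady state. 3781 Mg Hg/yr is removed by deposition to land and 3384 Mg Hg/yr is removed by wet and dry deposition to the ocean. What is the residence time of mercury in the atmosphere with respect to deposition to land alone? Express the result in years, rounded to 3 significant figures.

Residence time with respect to a single sink: τ = M / F_sink.
τ = 4539 / 3781 = 1.200 yr.

1.20 yr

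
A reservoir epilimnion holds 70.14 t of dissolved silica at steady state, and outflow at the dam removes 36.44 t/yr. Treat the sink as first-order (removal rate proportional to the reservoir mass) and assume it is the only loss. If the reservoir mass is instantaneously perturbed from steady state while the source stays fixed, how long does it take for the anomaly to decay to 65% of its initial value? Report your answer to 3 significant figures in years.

0.829 yr

For a linear reservoir the anomaly decays as exp(−t/τ) with τ = M/F = 70.14/36.44 = 1.925 yr.
exp(−t/τ) = 0.65 ⇒ t = −τ ln(0.65) = 1.925 × 0.4308 = 0.8292 yr.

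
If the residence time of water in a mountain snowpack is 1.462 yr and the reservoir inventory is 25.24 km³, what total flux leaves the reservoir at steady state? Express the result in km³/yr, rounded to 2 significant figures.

17 km³/yr

F = M / τ = 25.24 / 1.462 = 17.26 km³/yr.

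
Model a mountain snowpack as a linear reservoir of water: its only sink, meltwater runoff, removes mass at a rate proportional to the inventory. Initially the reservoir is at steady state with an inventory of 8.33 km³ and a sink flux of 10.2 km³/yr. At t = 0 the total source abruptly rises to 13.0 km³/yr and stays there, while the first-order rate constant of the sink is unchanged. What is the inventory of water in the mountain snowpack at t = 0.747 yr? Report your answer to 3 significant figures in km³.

Residence time τ = M₀/F₀ = 0.8167 yr. The eventual steady state is M_∞ = M₀·(F₁/F₀) = 8.33 × 13.0/10.2 = 10.617 km³.
The anomaly ΔM(t) = M(t) − M_∞ decays as ΔM₀·e^(−t/τ) with ΔM₀ = 8.33 − 10.617 = −2.287 km³.
At t = 0.747 yr, e^(−t/τ) = e^(−0.9147) = 0.4006, so ΔM = −0.9161 km³ and M = 10.617 − 0.9161 = 9.7005 km³.

9.70 km³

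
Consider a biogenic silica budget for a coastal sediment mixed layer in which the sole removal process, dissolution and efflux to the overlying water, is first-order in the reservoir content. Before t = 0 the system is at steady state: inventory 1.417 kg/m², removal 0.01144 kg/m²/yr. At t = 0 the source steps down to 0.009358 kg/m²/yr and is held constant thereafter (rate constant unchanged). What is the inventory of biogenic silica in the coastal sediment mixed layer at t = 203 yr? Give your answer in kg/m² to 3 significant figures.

1.21 kg/m²

The sink rate constant is k = F₀/M₀ = 0.01144/1.417 = 0.008073 yr⁻¹.
Solving dM/dt = F₁ − kM with M(0) = M₀ gives M(t) = F₁/k + (M₀ − F₁/k)·e^(−kt).
F₁/k = 0.009358/0.008073 = 1.1591 kg/m²; kt = 0.008073 × 203 = 1.639, e^(−kt) = 0.1942.
M(203) = 1.1591 + (1.417 − 1.1591) × 0.1942 = 1.1591 + 0.05008 = 1.2092 kg/m².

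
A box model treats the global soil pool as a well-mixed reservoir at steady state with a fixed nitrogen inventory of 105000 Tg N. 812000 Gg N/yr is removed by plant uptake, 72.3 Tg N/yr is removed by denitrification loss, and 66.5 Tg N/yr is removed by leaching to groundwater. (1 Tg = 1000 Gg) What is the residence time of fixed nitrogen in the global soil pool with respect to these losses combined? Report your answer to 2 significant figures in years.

Convert the plant uptake flux: 812000 Gg N/yr = 812.0 Tg N/yr.
Total removal = 812.0 + 72.30 + 66.50 = 950.80 Tg N/yr.
τ = M / ΣF_out = 105000 / 950.80 = 110.4 yr.

110 yr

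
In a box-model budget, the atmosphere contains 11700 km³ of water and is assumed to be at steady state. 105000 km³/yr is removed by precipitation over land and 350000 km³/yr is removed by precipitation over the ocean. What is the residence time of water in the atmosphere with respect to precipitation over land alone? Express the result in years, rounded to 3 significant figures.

0.111 yr

Residence time with respect to a single sink: τ = M / F_sink.
τ = 11700 / 105000 = 0.1114 yr.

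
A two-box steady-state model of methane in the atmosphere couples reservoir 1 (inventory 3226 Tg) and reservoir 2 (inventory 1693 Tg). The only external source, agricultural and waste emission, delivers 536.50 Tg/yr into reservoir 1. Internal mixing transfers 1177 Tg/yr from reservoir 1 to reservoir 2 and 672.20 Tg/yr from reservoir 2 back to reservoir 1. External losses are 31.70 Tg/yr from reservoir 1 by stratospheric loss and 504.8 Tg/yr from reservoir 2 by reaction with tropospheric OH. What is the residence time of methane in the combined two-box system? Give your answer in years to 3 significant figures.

9.17 yr

Residence time in the combined system uses the total inventory and the total *external* removal — internal exchanges between the two boxes cancel.
M_total = 3226 + 1693 = 4919.0 Tg.
ΣF_external_out = 31.70 + 504.8 = 536.50 Tg/yr.
τ = M_total / ΣF_ext = 4919.0 / 536.50 = 9.169 yr.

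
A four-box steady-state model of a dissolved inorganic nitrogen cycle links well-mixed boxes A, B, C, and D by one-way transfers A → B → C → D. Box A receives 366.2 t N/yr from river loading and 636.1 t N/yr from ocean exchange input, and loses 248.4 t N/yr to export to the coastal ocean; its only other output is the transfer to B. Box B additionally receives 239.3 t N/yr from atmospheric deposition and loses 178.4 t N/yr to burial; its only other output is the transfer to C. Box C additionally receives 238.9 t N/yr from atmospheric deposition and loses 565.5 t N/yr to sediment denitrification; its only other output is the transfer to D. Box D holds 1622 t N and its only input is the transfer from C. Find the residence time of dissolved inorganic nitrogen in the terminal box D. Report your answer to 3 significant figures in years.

3.32 yr

Box A: F(A→B) = (366.2 + 636.1) − 248.4 = 753.90 t N/yr.
Box B: F(B→C) = (753.90 + 239.3) − 178.4 = 814.80 t N/yr.
Box C: F(C→D) = (814.80 + 238.9) − 565.5 = 488.20 t N/yr.
Box D throughput = its input = 488.20 t N/yr; τ = 1622 / 488.20 = 3.322 yr.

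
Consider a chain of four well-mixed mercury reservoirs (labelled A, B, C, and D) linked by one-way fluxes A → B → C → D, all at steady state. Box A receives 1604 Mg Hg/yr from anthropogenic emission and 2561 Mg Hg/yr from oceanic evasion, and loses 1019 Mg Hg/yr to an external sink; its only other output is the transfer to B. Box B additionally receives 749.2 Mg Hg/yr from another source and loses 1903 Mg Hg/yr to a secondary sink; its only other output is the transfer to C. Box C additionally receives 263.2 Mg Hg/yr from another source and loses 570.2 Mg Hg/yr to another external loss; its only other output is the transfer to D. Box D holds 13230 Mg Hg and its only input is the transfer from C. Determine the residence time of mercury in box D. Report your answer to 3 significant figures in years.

7.85 yr

Box A: F(A→B) = (1604 + 2561) − 1019 = 3146.0 Mg Hg/yr.
Box B: F(B→C) = (3146.0 + 749.2) − 1903 = 1992.2 Mg Hg/yr.
Box C: F(C→D) = (1992.2 + 263.2) − 570.2 = 1685.2 Mg Hg/yr.
Box D throughput = its input = 1685.2 Mg Hg/yr; τ = 13230 / 1685.2 = 7.851 yr.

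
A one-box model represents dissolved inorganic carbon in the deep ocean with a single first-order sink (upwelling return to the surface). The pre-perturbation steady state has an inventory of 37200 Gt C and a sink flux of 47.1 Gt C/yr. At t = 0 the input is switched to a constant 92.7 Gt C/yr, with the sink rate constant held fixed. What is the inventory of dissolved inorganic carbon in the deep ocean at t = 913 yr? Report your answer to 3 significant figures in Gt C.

61900 Gt C

τ = M₀/F₀ = 37200/47.1 = 789.8 yr; rate constant k = 1/τ.
New steady state M_∞ = F₁/k = F₁·τ = 92.7 × 789.8 = 73215 Gt C.
M(t) = M_∞ + (M₀ − M_∞)·e^(−t/τ); t/τ = 913/789.8 = 1.156, so e^(−t/τ) = 0.3148.
M(t) = 73215 − 36020 × 0.3148 = 61879 Gt C.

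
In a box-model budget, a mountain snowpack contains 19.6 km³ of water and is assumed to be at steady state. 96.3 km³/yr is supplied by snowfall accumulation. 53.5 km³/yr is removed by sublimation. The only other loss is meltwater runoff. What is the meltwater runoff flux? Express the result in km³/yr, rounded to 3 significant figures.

42.8 km³/yr

At steady state ΣF_in = ΣF_out.
ΣF_in = 96.300 km³/yr.
Meltwater runoff flux = ΣF_in − (53.5) = 96.300 − 53.50 = 42.80 km³/yr.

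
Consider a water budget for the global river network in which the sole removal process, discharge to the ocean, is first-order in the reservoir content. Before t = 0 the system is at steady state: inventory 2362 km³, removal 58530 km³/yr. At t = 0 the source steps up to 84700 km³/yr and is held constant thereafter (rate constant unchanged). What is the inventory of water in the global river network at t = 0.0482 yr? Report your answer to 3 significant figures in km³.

τ = M₀/F₀ = 2362/58530 = 0.04036 yr; rate constant k = 1/τ.
New steady state M_∞ = F₁/k = F₁·τ = 84700 × 0.04036 = 3418.1 km³.
M(t) = M_∞ + (M₀ − M_∞)·e^(−t/τ); t/τ = 0.0482/0.04036 = 1.194, so e^(−t/τ) = 0.3029.
M(t) = 3418.1 − 1056 × 0.3029 = 3098.2 km³.

3100 km³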